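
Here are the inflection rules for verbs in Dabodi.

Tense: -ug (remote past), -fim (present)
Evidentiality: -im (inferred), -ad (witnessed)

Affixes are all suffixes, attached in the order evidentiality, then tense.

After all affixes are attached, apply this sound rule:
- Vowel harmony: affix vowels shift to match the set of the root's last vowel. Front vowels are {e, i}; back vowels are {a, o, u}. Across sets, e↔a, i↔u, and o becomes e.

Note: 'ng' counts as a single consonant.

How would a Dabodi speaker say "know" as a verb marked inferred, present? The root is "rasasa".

Attach evidentiality inferred -im → rasasaim.
Attach tense present -fim → rasasaimfim.
Apply vowel harmony: rasasaimfim → rasasaumfum.

rasasaumfum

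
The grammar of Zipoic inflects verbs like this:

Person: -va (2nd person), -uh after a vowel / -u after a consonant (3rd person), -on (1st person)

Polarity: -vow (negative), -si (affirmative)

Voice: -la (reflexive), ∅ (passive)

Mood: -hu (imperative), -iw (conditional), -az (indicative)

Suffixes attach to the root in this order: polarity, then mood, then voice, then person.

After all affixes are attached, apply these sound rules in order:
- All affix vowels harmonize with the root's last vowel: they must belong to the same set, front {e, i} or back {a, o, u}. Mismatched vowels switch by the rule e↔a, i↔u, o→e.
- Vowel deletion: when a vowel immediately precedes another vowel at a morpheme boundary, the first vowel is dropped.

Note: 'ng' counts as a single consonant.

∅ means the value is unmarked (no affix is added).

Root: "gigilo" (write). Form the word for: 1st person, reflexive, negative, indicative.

gigilovowazlon

Attach polarity negative -vow → gigilovow.
Attach mood indicative -az → gigilovowaz.
Attach voice reflexive -la → gigilovowazla.
Attach person 1st person -on → gigilovowazlaon.
Vowel harmony: no change.
Apply vowel deletion: gigilovowazlaon → gigilovowazlon.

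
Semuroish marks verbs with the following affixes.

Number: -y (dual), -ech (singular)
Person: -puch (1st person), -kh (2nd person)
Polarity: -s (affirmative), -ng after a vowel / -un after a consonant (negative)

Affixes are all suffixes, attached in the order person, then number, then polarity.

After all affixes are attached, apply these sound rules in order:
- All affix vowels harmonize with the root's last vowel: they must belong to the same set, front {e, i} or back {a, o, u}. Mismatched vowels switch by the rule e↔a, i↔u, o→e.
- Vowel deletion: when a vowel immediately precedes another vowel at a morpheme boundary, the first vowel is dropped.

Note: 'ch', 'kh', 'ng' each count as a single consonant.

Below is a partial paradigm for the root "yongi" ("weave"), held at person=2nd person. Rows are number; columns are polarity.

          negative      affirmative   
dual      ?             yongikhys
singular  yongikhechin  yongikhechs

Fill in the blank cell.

Attach person 2nd person -kh → yongikh.
Attach number dual -y → yongikhy.
Attach polarity negative -un (after consonant 'y') → yongikhyun.
Apply vowel harmony: yongikhyun → yongikhyin.
Vowel deletion: no change.

yongikhyin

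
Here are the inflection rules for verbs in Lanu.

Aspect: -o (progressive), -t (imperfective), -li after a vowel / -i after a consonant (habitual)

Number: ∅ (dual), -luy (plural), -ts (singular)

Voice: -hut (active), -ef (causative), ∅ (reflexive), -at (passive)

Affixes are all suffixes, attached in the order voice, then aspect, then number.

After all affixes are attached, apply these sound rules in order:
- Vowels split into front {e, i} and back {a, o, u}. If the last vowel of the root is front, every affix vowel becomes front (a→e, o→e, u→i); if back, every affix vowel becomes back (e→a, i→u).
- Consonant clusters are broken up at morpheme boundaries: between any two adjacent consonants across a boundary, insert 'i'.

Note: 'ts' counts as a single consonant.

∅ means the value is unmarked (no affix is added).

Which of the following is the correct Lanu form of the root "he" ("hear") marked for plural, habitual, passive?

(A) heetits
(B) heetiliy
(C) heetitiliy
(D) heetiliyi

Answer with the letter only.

Attach voice passive -at → heat.
Attach aspect habitual -i (after consonant 't') → heati.
Attach number plural -luy → heatiluy.
Apply vowel harmony: heatiluy → heetiliy.
Epenthesis: no change.
So the correct form is heetiliy, option (B).
(D) heetiliyi is wrong: it has the affixes in the wrong order.
(C) heetitiliy is wrong: it uses imperfective instead of habitual for aspect.
(A) heetits is wrong: it uses singular instead of plural for number.

B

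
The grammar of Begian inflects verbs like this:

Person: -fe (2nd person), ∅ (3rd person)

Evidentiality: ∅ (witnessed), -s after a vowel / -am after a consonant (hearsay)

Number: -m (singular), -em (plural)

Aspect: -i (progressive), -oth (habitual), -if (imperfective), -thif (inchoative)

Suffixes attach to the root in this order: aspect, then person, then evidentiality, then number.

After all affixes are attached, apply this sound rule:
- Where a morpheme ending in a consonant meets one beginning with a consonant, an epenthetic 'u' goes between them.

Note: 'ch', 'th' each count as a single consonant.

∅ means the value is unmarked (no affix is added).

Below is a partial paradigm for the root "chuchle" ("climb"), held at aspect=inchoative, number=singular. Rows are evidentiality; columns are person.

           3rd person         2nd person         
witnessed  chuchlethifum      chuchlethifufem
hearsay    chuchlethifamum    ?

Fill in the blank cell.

chuchlethifufesum

Attach aspect inchoative -thif → chuchlethif.
Attach person 2nd person -fe → chuchlethiffe.
Attach evidentiality hearsay -s (after vowel 'e') → chuchlethiffes.
Attach number singular -m → chuchlethiffesm.
Apply epenthesis: chuchlethiffesm → chuchlethifufesum.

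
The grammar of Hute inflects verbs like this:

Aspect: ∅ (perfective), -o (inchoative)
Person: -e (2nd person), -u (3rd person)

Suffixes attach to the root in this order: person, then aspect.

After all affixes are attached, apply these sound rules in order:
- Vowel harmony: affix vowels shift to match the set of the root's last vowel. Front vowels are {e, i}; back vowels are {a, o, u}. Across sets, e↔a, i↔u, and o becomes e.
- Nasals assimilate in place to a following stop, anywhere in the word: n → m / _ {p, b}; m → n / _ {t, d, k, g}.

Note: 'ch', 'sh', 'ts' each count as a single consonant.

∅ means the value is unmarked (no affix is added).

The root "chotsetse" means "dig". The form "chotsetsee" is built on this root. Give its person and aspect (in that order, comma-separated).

Segment: chotsetse-e.
person: -e → 2nd person.
aspect: ∅ → perfective.

2nd person, perfective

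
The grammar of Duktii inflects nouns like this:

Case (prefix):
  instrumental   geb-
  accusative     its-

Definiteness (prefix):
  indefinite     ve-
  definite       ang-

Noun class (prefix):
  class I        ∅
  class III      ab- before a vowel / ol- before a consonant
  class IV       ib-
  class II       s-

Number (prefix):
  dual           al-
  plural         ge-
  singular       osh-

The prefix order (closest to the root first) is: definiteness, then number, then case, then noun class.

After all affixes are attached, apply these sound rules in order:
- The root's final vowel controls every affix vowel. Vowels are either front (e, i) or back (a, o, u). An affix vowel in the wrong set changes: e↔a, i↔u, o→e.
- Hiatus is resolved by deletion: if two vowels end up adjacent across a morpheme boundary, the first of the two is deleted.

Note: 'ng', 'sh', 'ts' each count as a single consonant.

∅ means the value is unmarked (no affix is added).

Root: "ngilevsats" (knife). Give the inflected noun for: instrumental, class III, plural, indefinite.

Attach definiteness indefinite ve- → vengilevsats.
Attach number plural ge- → gevengilevsats.
Attach case instrumental geb- → gebgevengilevsats.
Attach noun class class III ol- (before consonant 'g') → olgebgevengilevsats.
Apply vowel harmony: olgebgevengilevsats → olgabgavangilevsats.
Vowel deletion: no change.

olgabgavangilevsats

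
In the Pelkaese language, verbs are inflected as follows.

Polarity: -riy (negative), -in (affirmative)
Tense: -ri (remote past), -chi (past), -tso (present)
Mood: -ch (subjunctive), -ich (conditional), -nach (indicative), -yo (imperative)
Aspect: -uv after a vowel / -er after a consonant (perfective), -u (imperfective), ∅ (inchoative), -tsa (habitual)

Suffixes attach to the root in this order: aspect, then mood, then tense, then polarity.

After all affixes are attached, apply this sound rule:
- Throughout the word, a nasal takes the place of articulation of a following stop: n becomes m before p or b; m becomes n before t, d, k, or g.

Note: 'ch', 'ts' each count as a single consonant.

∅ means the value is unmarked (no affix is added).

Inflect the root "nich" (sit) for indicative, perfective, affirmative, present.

Attach aspect perfective -er (after consonant 'ch') → nicher.
Attach mood indicative -nach → nichernach.
Attach tense present -tso → nichernachtso.
Attach polarity affirmative -in → nichernachtsoin.
Nasal assimilation: no change.

nichernachtsoin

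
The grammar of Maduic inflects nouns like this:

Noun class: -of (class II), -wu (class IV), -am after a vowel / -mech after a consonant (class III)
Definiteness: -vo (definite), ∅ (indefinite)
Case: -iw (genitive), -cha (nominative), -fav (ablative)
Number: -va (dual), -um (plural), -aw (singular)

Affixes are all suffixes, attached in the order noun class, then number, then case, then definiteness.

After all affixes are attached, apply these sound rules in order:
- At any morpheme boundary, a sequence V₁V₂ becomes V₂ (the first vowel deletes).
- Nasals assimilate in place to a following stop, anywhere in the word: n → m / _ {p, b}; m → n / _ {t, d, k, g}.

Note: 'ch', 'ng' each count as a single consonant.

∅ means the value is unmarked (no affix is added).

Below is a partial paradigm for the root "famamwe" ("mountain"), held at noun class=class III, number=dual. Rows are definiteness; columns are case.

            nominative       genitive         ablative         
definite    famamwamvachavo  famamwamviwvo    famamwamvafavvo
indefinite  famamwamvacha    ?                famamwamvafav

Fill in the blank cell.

Attach noun class class III -am (after vowel 'e') → famamweam.
Attach number dual -va → famamweamva.
Attach case genitive -iw → famamweamvaiw.
definiteness = indefinite: zero marking, form stays famamweamvaiw.
Apply vowel deletion: famamweamvaiw → famamwamviw.
Nasal assimilation: no change.

famamwamviw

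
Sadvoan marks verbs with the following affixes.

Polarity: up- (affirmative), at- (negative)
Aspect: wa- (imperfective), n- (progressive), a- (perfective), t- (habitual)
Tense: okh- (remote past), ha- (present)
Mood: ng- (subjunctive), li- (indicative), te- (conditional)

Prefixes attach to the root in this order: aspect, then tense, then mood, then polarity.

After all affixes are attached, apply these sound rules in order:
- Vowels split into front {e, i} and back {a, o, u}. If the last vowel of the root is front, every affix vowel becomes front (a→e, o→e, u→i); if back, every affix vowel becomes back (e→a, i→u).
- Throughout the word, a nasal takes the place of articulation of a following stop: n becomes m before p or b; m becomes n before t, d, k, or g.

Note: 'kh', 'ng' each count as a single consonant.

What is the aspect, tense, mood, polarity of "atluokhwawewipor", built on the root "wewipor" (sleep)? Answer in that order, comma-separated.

imperfective, remote past, indicative, negative

Segment: at-li-okh-wa-wewipor.
aspect: wa- → imperfective.
tense: okh- → remote past.
mood: li- → indicative.
polarity: at- → negative.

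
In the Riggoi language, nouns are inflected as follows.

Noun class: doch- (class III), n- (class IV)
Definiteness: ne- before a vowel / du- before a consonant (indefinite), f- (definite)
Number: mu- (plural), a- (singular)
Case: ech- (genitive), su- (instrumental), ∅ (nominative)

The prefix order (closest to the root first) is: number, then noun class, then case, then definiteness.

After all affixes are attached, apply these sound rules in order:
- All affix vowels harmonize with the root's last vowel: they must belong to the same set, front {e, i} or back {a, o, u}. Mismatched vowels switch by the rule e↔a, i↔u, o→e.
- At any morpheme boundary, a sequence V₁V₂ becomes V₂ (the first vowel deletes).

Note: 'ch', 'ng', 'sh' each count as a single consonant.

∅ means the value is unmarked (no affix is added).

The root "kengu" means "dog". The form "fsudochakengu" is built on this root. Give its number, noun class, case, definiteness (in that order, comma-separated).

singular, class III, instrumental, definite

Segment: f-su-doch-a-kengu.
number: a- → singular.
noun class: doch- → class III.
case: su- → instrumental.
definiteness: f- → definite.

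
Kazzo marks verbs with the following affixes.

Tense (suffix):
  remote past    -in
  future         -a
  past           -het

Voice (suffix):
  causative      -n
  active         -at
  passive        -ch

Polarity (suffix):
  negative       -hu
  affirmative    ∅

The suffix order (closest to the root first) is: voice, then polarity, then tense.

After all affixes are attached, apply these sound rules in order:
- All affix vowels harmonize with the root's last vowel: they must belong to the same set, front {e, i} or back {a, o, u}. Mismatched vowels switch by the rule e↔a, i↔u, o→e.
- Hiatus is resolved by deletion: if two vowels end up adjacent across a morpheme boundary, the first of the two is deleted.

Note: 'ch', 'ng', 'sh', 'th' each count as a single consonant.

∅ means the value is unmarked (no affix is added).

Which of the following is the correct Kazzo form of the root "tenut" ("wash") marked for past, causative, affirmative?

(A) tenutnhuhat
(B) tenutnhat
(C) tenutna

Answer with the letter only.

B

Attach voice causative -n → tenutn.
polarity = affirmative: zero marking, form stays tenutn.
Attach tense past -het → tenutnhet.
Apply vowel harmony: tenutnhet → tenutnhat.
Vowel deletion: no change.
So the correct form is tenutnhat, option (B).
(C) tenutna is wrong: it uses future instead of past for tense.
(A) tenutnhuhat is wrong: it uses negative instead of affirmative for polarity.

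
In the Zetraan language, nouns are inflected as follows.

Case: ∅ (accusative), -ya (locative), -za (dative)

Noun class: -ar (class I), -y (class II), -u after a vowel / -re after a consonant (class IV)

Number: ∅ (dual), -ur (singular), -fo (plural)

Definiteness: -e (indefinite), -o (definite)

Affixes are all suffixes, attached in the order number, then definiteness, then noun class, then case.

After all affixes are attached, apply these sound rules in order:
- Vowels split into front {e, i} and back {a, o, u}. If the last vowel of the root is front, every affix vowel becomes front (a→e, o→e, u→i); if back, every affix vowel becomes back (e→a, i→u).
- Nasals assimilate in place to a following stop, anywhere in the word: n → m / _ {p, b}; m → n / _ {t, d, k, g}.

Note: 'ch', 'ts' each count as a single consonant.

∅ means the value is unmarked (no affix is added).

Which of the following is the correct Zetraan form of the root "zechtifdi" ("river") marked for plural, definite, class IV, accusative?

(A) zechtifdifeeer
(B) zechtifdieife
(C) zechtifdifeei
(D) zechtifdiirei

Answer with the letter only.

C

Attach number plural -fo → zechtifdifo.
Attach definiteness definite -o → zechtifdifoo.
Attach noun class class IV -u (after vowel 'o') → zechtifdifoou.
case = accusative: zero marking, form stays zechtifdifoou.
Apply vowel harmony: zechtifdifoou → zechtifdifeei.
Nasal assimilation: no change.
So the correct form is zechtifdifeei, option (C).
(A) zechtifdifeeer is wrong: it uses class I instead of class IV for noun class.
(B) zechtifdieife is wrong: it has the affixes in the wrong order.
(D) zechtifdiirei is wrong: it uses singular instead of plural for number.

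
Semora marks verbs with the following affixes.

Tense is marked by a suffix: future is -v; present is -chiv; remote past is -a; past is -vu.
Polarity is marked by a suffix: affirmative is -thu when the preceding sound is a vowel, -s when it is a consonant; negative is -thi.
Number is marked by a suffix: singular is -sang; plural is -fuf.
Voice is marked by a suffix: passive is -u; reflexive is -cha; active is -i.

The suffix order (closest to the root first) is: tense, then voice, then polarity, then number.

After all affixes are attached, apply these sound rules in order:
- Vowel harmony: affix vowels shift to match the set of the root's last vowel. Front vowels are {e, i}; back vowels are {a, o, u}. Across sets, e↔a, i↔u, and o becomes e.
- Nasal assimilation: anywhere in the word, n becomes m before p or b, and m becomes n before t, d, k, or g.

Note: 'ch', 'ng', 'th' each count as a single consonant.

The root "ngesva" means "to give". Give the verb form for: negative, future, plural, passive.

Attach tense future -v → ngesvav.
Attach voice passive -u → ngesvavu.
Attach polarity negative -thi → ngesvavuthi.
Attach number plural -fuf → ngesvavuthifuf.
Apply vowel harmony: ngesvavuthifuf → ngesvavuthufuf.
Nasal assimilation: no change.

ngesvavuthufuf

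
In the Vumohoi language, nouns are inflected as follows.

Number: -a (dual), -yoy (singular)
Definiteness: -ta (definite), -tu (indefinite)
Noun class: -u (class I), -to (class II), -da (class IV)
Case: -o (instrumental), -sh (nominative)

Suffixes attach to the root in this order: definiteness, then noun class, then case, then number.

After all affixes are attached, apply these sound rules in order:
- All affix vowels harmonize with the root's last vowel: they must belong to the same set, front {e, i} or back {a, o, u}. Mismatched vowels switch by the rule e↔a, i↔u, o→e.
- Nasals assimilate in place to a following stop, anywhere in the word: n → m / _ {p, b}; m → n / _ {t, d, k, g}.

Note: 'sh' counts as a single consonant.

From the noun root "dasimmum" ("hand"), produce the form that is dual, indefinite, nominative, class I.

Attach definiteness indefinite -tu → dasimmumtu.
Attach noun class class I -u → dasimmumtuu.
Attach case nominative -sh → dasimmumtuush.
Attach number dual -a → dasimmumtuusha.
Vowel harmony: no change.
Apply nasal assimilation: dasimmumtuusha → dasimmuntuusha.

dasimmuntuusha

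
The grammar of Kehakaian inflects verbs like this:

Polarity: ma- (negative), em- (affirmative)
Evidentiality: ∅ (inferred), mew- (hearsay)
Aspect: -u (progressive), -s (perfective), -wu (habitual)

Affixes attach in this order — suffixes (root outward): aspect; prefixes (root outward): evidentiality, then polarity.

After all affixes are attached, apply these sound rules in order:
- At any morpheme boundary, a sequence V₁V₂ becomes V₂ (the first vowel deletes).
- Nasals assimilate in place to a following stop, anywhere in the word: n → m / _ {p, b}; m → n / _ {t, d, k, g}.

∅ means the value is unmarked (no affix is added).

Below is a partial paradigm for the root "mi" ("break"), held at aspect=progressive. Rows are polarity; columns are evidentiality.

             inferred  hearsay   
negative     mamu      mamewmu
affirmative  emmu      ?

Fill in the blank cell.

emmewmu

Attach aspect progressive -u → miu.
Attach evidentiality hearsay mew- → mewmiu.
Attach polarity affirmative em- → emmewmiu.
Apply vowel deletion: emmewmiu → emmewmu.
Nasal assimilation: no change.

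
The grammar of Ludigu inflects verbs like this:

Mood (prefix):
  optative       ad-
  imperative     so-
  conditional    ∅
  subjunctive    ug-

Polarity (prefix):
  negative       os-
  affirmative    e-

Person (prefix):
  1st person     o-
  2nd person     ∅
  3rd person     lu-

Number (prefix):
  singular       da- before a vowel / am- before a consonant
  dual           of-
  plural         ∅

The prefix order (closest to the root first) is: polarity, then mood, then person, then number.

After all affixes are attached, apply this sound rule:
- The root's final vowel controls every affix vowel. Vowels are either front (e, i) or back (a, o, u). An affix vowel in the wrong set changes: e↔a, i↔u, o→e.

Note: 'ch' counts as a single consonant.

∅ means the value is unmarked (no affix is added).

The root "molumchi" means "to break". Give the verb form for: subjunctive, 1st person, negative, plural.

eigesmolumchi

Attach polarity negative os- → osmolumchi.
Attach mood subjunctive ug- → ugosmolumchi.
Attach person 1st person o- → ougosmolumchi.
number = plural: zero marking, form stays ougosmolumchi.
Apply vowel harmony: ougosmolumchi → eigesmolumchi.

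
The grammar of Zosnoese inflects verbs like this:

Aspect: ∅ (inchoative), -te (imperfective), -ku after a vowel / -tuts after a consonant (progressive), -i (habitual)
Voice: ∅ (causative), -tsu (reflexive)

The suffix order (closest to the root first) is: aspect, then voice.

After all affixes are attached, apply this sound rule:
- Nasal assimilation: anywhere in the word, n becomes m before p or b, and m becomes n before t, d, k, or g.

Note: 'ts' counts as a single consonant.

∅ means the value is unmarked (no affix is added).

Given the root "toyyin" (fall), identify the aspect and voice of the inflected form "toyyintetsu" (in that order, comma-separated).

Segment: toyyin-te-tsu.
aspect: -te → imperfective.
voice: -tsu → reflexive.

imperfective, reflexive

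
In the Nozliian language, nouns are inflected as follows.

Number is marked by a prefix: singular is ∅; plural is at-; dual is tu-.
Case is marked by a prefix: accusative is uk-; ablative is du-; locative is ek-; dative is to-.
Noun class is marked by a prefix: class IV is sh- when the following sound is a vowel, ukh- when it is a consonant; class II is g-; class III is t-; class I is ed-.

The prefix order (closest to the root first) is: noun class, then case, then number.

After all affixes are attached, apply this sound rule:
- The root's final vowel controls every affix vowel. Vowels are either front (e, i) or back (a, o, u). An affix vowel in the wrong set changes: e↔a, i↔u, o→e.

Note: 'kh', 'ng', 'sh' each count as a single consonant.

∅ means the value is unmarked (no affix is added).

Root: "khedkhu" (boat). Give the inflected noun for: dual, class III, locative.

Attach noun class class III t- → tkhedkhu.
Attach case locative ek- → ektkhedkhu.
Attach number dual tu- → tuektkhedkhu.
Apply vowel harmony: tuektkhedkhu → tuaktkhedkhu.

tuaktkhedkhu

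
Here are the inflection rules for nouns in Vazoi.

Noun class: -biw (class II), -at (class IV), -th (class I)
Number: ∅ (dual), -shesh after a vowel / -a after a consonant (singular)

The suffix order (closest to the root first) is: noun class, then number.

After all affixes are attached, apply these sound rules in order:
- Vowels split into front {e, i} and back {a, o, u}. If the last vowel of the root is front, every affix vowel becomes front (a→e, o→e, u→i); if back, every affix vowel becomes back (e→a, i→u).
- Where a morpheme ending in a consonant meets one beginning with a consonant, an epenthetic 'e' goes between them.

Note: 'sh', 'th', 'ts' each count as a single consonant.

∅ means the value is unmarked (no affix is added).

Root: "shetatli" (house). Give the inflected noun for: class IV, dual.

shetatliet

Attach noun class class IV -at → shetatliat.
number = dual: zero marking, form stays shetatliat.
Apply vowel harmony: shetatliat → shetatliet.
Epenthesis: no change.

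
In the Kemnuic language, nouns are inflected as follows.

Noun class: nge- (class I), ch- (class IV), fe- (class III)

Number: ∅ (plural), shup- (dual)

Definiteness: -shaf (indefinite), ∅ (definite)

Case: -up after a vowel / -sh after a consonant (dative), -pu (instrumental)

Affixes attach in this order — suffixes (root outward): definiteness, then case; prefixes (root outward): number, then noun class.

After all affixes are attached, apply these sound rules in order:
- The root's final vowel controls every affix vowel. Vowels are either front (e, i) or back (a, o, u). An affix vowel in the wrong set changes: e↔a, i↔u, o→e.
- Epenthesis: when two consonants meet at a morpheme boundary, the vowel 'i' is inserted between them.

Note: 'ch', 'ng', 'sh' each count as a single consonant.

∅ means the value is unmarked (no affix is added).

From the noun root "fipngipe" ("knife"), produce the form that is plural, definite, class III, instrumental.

fefipngipepi

number = plural: zero marking, form stays fipngipe.
definiteness = definite: zero marking, form stays fipngipe.
Attach noun class class III fe- → fefipngipe.
Attach case instrumental -pu → fefipngipepu.
Apply vowel harmony: fefipngipepu → fefipngipepi.
Epenthesis: no change.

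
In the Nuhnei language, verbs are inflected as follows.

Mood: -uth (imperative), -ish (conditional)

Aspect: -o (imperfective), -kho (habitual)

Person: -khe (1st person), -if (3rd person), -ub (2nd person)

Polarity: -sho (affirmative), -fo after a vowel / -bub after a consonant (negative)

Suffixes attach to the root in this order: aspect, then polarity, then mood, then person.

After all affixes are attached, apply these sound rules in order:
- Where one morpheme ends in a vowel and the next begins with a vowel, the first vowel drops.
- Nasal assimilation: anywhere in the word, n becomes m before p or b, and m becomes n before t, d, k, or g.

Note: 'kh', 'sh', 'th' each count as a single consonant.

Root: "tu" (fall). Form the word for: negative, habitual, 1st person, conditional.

Attach aspect habitual -kho → tukho.
Attach polarity negative -fo (after vowel 'o') → tukhofo.
Attach mood conditional -ish → tukhofoish.
Attach person 1st person -khe → tukhofoishkhe.
Apply vowel deletion: tukhofoishkhe → tukhofishkhe.
Nasal assimilation: no change.

tukhofishkhe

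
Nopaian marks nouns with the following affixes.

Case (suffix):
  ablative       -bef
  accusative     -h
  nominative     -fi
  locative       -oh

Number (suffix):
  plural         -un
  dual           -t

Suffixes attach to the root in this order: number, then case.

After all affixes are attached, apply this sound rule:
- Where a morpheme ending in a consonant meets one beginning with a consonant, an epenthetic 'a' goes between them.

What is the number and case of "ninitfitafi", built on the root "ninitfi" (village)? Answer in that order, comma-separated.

dual, nominative

Segment: ninitfi-t-fi.
number: -t → dual.
case: -fi → nominative.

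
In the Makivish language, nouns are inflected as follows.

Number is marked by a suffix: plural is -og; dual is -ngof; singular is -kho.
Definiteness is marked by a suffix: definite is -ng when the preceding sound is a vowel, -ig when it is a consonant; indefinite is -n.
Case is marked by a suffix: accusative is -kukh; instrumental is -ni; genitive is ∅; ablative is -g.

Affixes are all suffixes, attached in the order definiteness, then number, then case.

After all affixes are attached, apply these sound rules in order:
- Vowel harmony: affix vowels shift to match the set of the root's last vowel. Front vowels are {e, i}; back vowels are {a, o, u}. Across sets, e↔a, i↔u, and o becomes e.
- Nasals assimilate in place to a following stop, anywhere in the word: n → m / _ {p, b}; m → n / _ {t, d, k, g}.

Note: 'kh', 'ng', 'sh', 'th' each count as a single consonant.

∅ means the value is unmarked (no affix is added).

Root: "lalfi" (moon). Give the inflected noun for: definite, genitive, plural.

lalfingeg

Attach definiteness definite -ng (after vowel 'i') → lalfing.
Attach number plural -og → lalfingog.
case = genitive: zero marking, form stays lalfingog.
Apply vowel harmony: lalfingog → lalfingeg.
Nasal assimilation: no change.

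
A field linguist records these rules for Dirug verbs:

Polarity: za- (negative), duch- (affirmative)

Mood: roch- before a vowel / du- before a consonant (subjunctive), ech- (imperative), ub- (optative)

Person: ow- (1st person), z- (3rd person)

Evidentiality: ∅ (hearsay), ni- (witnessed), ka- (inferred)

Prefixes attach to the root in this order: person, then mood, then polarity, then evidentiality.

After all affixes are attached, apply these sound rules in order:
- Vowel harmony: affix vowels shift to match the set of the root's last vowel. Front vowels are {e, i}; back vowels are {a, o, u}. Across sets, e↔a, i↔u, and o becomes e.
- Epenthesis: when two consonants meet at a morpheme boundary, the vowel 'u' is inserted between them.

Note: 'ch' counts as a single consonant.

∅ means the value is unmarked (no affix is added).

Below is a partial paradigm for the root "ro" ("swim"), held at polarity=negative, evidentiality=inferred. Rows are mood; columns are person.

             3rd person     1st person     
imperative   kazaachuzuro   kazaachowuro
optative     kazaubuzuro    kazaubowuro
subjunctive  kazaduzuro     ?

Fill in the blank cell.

kazarochowuro

Attach person 1st person ow- → owro.
Attach mood subjunctive roch- (before vowel 'o') → rochowro.
Attach polarity negative za- → zarochowro.
Attach evidentiality inferred ka- → kazarochowro.
Vowel harmony: no change.
Apply epenthesis: kazarochowro → kazarochowuro.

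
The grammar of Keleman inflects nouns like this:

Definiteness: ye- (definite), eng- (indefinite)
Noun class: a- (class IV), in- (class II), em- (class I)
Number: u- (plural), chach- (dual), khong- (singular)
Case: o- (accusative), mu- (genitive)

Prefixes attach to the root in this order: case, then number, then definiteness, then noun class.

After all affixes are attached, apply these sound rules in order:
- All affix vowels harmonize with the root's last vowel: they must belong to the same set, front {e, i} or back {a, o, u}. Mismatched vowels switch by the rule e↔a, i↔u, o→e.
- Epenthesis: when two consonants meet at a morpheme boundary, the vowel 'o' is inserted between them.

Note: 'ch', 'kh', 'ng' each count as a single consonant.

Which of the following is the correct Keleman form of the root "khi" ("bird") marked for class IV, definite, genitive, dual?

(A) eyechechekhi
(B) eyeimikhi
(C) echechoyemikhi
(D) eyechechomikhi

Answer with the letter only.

Attach case genitive mu- → mukhi.
Attach number dual chach- → chachmukhi.
Attach definiteness definite ye- → yechachmukhi.
Attach noun class class IV a- → ayechachmukhi.
Apply vowel harmony: ayechachmukhi → eyechechmikhi.
Apply epenthesis: eyechechmikhi → eyechechomikhi.
So the correct form is eyechechomikhi, option (D).
(B) eyeimikhi is wrong: it uses plural instead of dual for number.
(A) eyechechekhi is wrong: it uses accusative instead of genitive for case.
(C) echechoyemikhi is wrong: it has the affixes in the wrong order.

D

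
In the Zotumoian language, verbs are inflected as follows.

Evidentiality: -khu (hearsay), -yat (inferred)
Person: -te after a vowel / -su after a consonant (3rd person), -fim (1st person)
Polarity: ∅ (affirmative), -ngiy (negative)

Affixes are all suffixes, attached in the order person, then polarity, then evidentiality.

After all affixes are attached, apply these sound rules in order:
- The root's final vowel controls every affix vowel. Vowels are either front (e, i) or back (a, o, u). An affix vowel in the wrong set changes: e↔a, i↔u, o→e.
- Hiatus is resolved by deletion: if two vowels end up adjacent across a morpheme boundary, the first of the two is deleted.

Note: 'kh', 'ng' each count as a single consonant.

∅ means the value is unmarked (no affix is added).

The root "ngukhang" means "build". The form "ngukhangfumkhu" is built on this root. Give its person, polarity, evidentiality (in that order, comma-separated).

Segment: ngukhang-fim-khu.
person: -fim → 1st person.
polarity: ∅ → affirmative.
evidentiality: -khu → hearsay.

1st person, affirmative, hearsay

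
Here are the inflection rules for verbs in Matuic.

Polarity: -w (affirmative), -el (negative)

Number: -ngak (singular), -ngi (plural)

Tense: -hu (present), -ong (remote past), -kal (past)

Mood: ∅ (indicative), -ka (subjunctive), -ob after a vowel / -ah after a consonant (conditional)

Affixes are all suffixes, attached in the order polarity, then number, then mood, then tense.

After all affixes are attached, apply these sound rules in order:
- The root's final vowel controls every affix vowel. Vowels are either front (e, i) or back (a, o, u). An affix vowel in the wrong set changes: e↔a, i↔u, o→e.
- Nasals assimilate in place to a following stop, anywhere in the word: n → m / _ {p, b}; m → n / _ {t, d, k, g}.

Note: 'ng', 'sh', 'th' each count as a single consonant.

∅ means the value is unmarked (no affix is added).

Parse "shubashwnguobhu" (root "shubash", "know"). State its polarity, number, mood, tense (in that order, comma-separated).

affirmative, plural, conditional, present

Segment: shubash-w-ngi-ob-hu.
polarity: -w → affirmative.
number: -ngi → plural.
mood: -ob/ah → conditional.
tense: -hu → present.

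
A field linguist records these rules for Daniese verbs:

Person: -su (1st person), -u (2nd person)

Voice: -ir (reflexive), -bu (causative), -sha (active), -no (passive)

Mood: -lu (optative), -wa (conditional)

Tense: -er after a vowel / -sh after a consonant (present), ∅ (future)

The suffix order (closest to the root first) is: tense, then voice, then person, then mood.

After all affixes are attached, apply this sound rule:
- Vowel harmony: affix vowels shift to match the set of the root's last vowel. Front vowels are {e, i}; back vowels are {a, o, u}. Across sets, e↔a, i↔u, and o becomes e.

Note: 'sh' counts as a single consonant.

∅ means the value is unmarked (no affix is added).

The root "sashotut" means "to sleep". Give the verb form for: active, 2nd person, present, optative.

Attach tense present -sh (after consonant 't') → sashotutsh.
Attach voice active -sha → sashotutshsha.
Attach person 2nd person -u → sashotutshshau.
Attach mood optative -lu → sashotutshshaulu.
Vowel harmony: no change.

sashotutshshaulu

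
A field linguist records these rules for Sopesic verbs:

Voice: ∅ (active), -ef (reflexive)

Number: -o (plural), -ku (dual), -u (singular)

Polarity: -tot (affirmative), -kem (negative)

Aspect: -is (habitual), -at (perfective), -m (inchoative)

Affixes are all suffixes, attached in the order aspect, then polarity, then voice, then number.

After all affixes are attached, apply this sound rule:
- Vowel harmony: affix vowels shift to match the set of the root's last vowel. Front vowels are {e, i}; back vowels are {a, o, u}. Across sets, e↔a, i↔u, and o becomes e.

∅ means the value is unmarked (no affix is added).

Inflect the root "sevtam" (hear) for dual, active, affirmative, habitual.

Attach aspect habitual -is → sevtamis.
Attach polarity affirmative -tot → sevtamistot.
voice = active: zero marking, form stays sevtamistot.
Attach number dual -ku → sevtamistotku.
Apply vowel harmony: sevtamistotku → sevtamustotku.

sevtamustotku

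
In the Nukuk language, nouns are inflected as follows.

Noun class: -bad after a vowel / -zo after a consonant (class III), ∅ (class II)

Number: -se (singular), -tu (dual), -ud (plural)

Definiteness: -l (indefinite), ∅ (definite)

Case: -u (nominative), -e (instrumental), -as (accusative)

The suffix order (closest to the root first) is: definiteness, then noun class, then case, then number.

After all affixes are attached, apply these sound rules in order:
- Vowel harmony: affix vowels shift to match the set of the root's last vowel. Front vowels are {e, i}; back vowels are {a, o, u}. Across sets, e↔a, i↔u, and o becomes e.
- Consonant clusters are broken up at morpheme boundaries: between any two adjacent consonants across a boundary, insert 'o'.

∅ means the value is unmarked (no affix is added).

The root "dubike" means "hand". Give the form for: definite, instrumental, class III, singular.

definiteness = definite: zero marking, form stays dubike.
Attach noun class class III -bad (after vowel 'e') → dubikebad.
Attach case instrumental -e → dubikebade.
Attach number singular -se → dubikebadese.
Apply vowel harmony: dubikebadese → dubikebedese.
Epenthesis: no change.

dubikebedese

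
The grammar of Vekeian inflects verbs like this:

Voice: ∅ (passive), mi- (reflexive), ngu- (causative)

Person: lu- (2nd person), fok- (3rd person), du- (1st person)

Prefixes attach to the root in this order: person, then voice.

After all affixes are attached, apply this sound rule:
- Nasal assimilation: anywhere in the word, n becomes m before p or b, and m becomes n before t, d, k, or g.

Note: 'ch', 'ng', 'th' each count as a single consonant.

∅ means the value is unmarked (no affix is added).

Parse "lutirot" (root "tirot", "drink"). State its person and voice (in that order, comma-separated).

2nd person, passive

Segment: lu-tirot.
person: lu- → 2nd person.
voice: ∅ → passive.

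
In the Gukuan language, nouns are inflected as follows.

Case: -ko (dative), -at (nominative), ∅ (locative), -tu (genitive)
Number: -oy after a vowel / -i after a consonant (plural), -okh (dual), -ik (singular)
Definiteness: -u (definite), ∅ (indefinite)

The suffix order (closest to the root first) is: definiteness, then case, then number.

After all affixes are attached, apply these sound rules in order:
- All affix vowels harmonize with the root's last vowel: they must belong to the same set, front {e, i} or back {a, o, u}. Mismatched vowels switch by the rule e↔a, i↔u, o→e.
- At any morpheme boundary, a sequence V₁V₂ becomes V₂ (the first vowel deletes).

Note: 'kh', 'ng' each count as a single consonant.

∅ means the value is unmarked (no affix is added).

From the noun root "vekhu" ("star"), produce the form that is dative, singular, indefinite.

vekhukuk

definiteness = indefinite: zero marking, form stays vekhu.
Attach case dative -ko → vekhuko.
Attach number singular -ik → vekhukoik.
Apply vowel harmony: vekhukoik → vekhukouk.
Apply vowel deletion: vekhukouk → vekhukuk.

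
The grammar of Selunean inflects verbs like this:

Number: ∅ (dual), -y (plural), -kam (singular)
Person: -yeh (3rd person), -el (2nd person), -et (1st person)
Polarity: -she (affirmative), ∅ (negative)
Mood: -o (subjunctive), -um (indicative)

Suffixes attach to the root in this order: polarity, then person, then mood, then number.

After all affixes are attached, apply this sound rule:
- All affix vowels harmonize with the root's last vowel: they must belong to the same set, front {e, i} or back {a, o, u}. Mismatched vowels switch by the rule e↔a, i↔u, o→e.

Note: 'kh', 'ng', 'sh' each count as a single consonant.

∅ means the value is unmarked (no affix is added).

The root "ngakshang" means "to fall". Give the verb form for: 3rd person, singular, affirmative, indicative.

Attach polarity affirmative -she → ngakshangshe.
Attach person 3rd person -yeh → ngakshangsheyeh.
Attach mood indicative -um → ngakshangsheyehum.
Attach number singular -kam → ngakshangsheyehumkam.
Apply vowel harmony: ngakshangsheyehumkam → ngakshangshayahumkam.

ngakshangshayahumkam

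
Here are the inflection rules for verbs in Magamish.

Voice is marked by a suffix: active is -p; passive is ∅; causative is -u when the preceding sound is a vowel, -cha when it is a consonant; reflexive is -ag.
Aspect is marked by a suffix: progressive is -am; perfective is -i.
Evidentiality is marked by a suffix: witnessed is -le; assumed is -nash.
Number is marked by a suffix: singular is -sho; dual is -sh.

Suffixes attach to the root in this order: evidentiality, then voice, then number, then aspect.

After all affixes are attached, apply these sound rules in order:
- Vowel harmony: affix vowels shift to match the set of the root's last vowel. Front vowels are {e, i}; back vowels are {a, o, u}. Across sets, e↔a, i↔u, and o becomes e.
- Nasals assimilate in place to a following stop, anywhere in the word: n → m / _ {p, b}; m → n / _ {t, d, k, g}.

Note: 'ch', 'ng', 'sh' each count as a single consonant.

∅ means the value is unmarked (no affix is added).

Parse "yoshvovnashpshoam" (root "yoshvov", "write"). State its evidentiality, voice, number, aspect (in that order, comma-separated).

Segment: yoshvov-nash-p-sho-am.
evidentiality: -nash → assumed.
voice: -p → active.
number: -sho → singular.
aspect: -am → progressive.

assumed, active, singular, progressive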